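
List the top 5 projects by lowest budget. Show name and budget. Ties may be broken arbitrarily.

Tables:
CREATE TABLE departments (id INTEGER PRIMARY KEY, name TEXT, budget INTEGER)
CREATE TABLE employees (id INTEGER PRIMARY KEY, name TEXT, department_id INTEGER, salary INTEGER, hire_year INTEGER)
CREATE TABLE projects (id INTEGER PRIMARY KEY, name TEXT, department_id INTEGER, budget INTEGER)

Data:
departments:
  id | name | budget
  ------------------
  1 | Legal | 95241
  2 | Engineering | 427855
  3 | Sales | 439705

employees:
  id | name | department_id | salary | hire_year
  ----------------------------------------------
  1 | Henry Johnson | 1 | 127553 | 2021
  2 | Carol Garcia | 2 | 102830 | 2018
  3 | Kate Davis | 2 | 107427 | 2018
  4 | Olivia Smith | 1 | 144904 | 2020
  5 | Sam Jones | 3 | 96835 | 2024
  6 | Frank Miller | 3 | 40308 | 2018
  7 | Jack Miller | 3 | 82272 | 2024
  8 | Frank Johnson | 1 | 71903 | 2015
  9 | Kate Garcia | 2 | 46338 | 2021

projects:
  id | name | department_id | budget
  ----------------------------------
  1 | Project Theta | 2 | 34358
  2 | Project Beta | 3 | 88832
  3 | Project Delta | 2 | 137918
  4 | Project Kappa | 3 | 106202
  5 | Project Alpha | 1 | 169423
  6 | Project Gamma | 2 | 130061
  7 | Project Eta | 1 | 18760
SELECT name, budget FROM projects ORDER BY budget ASC LIMIT 5

Execution result:
name | budget
Project Eta | 18760
Project Theta | 34358
Project Beta | 88832
Project Kappa | 106202
Project Gamma | 130061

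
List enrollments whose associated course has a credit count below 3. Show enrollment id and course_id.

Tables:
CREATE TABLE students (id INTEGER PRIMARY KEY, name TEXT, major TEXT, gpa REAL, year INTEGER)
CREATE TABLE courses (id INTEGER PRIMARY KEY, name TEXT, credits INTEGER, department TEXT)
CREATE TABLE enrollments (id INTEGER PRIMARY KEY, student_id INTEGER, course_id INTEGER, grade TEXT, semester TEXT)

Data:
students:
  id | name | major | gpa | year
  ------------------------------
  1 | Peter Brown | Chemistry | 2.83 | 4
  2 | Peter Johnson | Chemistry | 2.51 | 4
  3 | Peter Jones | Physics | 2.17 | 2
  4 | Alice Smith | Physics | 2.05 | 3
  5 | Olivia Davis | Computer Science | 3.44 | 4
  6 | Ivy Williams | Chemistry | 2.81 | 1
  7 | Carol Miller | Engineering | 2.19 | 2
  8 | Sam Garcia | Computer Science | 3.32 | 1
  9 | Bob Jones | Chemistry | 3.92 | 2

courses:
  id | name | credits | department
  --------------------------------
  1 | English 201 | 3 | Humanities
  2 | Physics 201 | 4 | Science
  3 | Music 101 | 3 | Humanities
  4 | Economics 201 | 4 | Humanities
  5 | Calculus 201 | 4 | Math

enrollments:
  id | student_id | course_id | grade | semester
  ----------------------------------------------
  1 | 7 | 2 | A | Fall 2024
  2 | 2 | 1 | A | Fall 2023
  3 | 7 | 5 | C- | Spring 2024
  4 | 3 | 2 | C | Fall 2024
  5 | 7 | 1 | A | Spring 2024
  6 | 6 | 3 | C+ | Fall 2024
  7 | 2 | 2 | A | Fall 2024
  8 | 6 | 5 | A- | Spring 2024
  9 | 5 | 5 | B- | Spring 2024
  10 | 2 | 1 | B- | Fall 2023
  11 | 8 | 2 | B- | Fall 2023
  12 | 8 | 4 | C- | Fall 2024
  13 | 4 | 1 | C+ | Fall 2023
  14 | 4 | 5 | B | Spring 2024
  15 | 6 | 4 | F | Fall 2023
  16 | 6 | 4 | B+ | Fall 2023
SELECT id, course_id FROM enrollments WHERE course_id IN (SELECT id FROM courses WHERE credits < 3)

Execution result:
(no rows)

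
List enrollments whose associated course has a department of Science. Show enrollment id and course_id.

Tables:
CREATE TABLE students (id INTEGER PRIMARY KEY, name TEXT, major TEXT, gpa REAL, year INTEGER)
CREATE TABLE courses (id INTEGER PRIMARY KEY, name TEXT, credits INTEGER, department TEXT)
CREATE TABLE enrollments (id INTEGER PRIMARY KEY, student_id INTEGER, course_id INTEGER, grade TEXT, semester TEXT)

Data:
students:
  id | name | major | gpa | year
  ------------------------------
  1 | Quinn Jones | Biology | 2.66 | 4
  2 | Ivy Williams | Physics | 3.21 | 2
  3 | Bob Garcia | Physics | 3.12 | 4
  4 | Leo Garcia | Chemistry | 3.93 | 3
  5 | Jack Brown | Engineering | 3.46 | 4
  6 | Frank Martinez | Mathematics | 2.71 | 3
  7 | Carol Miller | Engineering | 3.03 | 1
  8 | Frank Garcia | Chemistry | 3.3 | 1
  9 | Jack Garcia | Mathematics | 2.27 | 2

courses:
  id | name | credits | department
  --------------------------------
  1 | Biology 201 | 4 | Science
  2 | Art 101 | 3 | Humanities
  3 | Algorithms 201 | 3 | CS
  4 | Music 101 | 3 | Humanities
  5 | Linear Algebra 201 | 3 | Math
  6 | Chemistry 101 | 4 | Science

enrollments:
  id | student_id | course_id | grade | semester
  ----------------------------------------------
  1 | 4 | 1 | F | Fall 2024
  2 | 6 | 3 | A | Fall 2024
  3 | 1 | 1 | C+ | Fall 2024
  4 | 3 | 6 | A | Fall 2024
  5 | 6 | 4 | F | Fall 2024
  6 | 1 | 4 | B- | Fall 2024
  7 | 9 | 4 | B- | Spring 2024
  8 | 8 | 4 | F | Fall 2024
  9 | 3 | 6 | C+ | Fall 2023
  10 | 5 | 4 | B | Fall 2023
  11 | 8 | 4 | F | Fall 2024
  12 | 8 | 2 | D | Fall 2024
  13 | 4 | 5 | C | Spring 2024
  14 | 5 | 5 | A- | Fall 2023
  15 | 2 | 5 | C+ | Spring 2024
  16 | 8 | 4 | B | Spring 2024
SELECT id, course_id FROM enrollments WHERE course_id IN (SELECT id FROM courses WHERE department = 'Science')

Execution result:
id | course_id
1 | 1
3 | 1
4 | 6
9 | 6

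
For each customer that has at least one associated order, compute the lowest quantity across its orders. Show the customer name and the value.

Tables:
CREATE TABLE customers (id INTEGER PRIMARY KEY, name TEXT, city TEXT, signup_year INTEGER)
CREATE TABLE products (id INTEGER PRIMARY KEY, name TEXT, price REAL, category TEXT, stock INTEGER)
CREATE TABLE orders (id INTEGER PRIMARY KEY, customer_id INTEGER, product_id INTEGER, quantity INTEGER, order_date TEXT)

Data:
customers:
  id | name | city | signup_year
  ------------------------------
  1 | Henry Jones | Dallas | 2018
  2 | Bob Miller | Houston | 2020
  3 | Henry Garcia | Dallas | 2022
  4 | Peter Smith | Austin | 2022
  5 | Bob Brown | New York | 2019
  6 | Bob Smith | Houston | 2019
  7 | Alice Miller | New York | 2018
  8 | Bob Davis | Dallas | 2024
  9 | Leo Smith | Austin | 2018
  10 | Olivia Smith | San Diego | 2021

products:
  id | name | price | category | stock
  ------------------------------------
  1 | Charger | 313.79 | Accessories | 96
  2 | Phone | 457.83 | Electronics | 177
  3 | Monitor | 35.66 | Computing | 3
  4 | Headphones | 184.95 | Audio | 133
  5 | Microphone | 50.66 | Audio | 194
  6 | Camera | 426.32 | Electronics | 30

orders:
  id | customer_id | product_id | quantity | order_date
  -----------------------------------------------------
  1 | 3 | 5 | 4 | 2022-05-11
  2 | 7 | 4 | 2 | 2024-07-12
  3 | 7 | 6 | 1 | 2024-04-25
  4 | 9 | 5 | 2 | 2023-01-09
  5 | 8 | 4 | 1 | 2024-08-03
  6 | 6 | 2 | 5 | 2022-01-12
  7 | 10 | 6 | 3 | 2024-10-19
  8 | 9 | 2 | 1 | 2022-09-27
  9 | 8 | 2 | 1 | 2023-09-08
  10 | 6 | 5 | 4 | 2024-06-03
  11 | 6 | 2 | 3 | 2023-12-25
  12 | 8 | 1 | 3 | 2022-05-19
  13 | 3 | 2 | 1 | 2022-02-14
SELECT p.name, MIN(c.quantity) AS min_quantity FROM orders c JOIN customers p ON c.customer_id = p.id GROUP BY p.id, p.name

Execution result:
name | min_quantity
Henry Garcia | 1
Bob Smith | 3
Alice Miller | 1
Bob Davis | 1
Leo Smith | 1
Olivia Smith | 3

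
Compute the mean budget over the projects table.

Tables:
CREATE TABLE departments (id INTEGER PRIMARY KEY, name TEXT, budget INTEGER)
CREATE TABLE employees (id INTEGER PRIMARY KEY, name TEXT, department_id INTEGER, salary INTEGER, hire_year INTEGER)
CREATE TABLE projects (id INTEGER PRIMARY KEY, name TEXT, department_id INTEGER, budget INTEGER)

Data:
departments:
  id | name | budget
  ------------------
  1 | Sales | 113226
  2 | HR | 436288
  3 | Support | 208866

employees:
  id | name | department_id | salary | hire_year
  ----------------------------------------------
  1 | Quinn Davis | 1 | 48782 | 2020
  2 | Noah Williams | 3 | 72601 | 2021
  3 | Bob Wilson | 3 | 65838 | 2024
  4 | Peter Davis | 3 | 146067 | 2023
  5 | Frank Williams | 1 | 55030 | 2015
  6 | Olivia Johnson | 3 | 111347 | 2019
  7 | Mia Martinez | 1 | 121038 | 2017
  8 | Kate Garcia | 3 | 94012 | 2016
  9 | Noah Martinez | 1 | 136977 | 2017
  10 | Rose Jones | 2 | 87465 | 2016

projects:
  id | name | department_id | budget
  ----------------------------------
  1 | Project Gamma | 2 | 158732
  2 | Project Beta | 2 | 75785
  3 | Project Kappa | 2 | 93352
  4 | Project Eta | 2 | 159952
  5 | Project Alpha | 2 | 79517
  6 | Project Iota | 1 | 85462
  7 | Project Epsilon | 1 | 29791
SELECT AVG(budget) FROM projects

Execution result:
97513.00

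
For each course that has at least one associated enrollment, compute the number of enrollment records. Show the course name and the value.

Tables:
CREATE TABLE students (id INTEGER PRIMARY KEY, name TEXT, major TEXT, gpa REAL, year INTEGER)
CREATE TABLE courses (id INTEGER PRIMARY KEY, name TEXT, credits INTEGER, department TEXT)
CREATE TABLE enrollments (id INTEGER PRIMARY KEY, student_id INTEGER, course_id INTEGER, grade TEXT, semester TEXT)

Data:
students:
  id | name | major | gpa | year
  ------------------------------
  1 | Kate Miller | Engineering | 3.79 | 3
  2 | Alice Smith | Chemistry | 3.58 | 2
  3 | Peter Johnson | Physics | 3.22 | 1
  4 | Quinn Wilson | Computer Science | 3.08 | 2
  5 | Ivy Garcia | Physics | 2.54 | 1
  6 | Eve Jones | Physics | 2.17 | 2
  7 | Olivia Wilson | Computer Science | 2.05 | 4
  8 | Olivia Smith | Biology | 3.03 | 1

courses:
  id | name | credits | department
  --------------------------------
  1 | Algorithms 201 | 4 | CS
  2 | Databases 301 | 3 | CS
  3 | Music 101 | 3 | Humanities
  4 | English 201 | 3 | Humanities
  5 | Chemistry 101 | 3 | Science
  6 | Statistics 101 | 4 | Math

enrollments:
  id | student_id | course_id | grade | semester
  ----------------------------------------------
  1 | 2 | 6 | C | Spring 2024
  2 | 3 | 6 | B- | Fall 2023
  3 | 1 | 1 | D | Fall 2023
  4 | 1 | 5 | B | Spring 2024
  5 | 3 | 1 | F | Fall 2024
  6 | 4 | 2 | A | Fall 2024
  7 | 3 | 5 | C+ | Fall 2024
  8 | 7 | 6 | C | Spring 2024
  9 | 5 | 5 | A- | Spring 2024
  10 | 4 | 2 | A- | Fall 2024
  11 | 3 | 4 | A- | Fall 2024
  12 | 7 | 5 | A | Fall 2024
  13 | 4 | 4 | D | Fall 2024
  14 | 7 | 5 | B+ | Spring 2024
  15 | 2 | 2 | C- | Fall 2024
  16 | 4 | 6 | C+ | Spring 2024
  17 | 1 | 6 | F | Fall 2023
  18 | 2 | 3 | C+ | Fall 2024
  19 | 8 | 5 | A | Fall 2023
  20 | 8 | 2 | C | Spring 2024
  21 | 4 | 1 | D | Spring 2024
SELECT p.name, COUNT(*) AS n FROM enrollments c JOIN courses p ON c.course_id = p.id GROUP BY p.id, p.name

Execution result:
name | n
Algorithms 201 | 3
Databases 301 | 4
Music 101 | 1
English 201 | 2
Chemistry 101 | 6
Statistics 101 | 5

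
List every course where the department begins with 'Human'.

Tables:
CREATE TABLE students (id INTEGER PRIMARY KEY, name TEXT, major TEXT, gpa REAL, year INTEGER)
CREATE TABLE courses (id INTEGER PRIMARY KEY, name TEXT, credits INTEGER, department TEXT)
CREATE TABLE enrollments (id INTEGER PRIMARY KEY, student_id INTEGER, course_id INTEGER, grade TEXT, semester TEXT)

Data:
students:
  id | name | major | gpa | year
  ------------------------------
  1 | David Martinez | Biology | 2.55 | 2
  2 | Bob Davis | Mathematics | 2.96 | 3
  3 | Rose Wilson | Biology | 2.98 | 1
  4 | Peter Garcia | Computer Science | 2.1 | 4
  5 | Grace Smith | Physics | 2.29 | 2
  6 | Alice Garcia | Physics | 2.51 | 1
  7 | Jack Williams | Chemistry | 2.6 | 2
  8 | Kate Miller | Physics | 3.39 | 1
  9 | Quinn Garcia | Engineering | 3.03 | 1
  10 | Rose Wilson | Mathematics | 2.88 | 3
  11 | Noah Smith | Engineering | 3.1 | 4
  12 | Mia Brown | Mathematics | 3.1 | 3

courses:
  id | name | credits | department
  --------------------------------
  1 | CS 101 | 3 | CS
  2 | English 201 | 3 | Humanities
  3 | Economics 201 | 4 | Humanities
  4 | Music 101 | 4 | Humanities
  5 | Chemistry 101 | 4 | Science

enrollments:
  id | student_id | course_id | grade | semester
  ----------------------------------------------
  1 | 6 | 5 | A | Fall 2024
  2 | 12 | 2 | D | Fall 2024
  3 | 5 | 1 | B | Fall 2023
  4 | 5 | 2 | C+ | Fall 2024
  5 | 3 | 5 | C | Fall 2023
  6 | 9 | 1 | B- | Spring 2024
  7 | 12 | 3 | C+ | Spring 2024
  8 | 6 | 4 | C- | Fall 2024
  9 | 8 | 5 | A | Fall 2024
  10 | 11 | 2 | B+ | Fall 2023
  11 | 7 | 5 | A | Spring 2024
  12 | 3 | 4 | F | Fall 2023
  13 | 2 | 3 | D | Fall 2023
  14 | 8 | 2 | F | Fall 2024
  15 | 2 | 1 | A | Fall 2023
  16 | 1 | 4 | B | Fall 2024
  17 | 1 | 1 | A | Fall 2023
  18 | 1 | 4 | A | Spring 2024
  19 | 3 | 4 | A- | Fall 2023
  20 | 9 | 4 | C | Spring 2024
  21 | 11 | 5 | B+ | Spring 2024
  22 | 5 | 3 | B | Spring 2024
SELECT name, department FROM courses WHERE department LIKE 'Human%'

Execution result:
name | department
English 201 | Humanities
Economics 201 | Humanities
Music 101 | Humanities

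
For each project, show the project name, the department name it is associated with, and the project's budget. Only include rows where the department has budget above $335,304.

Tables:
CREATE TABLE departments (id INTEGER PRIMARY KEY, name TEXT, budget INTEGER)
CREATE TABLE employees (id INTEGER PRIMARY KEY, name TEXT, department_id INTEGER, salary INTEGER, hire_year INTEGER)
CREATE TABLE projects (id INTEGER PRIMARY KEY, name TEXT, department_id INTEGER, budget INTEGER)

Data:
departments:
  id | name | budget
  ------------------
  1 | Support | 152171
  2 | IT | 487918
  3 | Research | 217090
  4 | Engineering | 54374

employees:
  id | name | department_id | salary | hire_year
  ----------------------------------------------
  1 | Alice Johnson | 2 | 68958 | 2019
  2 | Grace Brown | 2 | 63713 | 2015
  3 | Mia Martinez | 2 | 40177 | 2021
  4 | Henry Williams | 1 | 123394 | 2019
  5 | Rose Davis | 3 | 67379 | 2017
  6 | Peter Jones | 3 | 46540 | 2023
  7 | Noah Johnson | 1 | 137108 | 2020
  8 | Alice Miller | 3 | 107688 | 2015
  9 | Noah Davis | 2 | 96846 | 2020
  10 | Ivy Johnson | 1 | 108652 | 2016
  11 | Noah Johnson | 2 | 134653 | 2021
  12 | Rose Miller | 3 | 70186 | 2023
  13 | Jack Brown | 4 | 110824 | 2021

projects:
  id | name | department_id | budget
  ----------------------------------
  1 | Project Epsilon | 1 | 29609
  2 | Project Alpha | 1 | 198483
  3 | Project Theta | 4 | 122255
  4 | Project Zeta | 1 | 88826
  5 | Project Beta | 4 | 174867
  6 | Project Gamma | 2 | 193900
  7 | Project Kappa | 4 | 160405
SELECT c.name, p.name AS department, c.budget FROM projects c JOIN departments p ON c.department_id = p.id WHERE p.budget > 335304

Execution result:
name | department | budget
Project Gamma | IT | 193900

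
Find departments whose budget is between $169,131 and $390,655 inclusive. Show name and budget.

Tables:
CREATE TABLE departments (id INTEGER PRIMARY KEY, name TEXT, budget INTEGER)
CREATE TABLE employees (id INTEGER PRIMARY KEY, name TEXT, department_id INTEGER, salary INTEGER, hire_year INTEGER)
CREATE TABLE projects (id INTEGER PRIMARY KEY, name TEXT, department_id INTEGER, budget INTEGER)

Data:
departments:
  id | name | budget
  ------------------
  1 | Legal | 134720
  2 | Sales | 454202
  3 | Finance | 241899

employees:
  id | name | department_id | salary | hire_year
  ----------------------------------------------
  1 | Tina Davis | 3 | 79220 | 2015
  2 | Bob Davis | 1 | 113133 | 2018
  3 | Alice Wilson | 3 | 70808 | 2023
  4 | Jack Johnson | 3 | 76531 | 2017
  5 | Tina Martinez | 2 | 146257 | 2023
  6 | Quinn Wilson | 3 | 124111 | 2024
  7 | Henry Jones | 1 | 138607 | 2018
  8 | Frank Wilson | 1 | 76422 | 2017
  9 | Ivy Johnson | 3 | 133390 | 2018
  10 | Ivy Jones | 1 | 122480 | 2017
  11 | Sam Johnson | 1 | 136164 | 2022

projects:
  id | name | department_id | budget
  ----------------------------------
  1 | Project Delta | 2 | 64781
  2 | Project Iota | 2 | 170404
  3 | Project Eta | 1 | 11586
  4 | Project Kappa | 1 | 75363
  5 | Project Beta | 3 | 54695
SELECT name, budget FROM departments WHERE budget BETWEEN 169131 AND 390655

Execution result:
name | budget
Finance | 241899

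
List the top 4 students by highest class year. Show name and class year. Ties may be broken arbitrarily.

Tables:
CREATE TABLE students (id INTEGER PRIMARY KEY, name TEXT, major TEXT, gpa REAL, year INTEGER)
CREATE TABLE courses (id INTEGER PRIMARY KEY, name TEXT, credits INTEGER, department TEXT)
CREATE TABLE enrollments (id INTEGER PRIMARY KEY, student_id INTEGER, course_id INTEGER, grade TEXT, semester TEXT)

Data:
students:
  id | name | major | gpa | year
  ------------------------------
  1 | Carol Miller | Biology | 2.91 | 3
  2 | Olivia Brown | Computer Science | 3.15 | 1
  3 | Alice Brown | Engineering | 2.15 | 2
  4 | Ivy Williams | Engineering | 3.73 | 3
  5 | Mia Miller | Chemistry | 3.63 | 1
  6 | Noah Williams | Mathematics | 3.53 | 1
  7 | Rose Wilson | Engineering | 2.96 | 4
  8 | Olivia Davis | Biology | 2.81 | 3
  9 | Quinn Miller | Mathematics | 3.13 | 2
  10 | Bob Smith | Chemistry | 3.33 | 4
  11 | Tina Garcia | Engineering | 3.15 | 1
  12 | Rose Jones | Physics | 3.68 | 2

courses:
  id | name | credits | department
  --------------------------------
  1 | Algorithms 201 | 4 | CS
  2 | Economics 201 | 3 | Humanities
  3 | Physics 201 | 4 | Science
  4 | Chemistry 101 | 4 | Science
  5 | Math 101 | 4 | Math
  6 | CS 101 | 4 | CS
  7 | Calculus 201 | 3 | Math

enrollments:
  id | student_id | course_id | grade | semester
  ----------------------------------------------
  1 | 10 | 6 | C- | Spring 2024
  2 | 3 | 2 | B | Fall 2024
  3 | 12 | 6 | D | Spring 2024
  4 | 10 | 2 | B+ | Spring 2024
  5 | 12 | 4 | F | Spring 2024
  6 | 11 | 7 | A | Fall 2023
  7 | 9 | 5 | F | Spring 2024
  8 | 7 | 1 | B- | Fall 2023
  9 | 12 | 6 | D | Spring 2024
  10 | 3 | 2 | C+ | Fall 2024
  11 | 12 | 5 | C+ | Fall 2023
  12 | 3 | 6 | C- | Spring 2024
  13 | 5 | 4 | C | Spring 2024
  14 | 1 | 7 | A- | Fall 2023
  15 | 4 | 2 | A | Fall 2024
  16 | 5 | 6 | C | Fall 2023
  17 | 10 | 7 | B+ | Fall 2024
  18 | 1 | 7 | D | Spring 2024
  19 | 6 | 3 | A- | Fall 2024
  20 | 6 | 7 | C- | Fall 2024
SELECT name, year FROM students ORDER BY year DESC LIMIT 4

Execution result:
name | year
Rose Wilson | 4
Bob Smith | 4
Carol Miller | 3
Ivy Williams | 3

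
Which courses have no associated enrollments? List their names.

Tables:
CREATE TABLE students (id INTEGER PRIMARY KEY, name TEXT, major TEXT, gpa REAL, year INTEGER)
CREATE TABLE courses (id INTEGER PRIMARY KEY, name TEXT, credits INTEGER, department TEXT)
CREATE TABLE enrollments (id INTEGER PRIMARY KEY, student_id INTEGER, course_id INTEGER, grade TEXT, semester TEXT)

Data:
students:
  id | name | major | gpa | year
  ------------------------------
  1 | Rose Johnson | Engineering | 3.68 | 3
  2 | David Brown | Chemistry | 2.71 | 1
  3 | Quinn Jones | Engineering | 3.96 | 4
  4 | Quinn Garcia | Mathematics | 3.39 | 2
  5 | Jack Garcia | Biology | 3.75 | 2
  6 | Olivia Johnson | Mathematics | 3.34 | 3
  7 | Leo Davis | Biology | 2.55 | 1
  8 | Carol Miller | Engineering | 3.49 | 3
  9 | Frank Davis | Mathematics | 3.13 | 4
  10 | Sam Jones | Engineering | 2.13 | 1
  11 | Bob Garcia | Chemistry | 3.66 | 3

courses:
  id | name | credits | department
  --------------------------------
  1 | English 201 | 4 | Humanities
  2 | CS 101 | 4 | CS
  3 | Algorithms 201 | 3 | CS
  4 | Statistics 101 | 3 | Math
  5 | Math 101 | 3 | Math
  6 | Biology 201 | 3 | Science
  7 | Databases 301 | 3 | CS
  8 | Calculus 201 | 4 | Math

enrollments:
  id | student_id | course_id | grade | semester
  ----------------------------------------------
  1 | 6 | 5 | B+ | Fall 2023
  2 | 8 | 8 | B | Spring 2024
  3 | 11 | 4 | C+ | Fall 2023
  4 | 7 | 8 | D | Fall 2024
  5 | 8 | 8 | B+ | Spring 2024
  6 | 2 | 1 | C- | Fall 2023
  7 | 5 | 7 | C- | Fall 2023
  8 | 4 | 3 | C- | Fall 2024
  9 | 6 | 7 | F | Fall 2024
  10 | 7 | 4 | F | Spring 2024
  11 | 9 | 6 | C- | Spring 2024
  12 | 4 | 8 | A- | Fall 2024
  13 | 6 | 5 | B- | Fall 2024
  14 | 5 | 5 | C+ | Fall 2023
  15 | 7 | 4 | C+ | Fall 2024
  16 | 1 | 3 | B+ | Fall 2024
SELECT p.name FROM courses p LEFT JOIN enrollments c ON c.course_id = p.id WHERE c.id IS NULL

Execution result:
CS 101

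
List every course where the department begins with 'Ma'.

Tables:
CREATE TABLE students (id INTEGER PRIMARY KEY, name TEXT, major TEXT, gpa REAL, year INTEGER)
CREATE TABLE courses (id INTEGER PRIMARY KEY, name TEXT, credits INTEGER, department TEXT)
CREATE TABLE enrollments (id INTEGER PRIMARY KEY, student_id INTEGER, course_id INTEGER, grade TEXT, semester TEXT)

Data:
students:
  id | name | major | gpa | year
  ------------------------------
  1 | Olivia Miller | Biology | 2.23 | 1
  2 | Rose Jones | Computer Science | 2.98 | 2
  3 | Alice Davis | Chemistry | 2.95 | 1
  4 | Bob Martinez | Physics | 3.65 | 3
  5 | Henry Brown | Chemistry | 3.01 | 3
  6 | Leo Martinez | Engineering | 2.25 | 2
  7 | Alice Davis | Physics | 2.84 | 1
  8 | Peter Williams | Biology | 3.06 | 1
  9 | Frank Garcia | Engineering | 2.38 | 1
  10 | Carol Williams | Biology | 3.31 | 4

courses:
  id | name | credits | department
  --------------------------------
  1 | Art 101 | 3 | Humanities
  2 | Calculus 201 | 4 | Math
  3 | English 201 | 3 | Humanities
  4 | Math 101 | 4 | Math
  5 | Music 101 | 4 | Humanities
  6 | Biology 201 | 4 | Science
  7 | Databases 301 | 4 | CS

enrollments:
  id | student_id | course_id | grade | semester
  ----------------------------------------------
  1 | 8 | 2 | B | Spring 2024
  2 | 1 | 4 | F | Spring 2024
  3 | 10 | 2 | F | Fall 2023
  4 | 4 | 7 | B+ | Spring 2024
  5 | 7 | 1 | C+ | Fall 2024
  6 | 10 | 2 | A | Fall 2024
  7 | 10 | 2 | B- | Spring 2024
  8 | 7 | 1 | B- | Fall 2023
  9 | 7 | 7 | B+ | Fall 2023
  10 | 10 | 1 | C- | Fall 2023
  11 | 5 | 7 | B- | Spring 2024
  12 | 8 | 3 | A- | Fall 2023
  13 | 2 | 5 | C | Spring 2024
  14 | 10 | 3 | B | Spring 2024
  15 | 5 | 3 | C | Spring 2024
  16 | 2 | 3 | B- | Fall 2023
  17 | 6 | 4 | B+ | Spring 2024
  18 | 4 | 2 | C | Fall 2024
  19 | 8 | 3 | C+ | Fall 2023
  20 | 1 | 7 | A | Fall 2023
SELECT name, department FROM courses WHERE department LIKE 'Ma%'

Execution result:
name | department
Calculus 201 | Math
Math 101 | Math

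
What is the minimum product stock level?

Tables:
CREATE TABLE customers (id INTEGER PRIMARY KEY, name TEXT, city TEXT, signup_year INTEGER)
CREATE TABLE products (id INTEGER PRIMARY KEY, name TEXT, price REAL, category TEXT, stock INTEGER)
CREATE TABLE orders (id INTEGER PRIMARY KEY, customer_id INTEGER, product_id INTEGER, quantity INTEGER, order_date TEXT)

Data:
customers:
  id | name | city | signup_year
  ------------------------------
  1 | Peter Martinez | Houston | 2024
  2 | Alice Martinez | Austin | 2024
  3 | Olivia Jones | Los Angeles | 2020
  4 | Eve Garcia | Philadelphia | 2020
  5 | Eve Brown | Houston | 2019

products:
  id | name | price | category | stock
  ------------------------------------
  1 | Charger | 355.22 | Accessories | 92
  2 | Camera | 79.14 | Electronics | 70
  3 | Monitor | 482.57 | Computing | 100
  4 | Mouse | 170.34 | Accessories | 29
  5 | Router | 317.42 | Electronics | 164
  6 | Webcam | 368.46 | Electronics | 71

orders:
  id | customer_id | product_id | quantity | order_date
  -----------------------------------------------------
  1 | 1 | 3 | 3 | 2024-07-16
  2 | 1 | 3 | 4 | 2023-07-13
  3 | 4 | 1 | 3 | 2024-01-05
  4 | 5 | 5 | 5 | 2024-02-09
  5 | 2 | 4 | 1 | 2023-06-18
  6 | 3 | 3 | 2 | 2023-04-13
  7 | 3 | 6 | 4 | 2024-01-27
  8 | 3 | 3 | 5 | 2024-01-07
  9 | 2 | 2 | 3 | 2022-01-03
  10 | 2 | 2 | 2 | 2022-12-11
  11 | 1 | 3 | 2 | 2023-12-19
SELECT MIN(stock) FROM products

Execution result:
29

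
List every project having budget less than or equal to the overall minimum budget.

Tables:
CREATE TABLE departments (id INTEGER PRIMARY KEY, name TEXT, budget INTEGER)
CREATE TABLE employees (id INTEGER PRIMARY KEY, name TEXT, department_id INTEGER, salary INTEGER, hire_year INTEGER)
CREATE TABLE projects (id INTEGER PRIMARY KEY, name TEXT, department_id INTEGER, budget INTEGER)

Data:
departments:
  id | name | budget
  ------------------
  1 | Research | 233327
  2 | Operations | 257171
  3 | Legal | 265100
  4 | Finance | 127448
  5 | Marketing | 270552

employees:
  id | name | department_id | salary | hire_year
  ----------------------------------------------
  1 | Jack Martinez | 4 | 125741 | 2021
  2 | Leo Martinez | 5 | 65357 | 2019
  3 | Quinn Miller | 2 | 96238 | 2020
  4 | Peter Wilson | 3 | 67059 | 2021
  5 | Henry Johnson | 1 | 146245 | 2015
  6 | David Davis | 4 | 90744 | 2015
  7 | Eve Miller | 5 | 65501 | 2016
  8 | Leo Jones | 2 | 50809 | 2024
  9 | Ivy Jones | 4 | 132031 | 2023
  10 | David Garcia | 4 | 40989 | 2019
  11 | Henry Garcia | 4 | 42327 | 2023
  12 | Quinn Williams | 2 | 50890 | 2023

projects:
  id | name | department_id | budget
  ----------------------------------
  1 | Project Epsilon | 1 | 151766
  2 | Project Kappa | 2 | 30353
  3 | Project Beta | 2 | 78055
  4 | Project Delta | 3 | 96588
SELECT name, budget FROM projects WHERE budget <= (SELECT MIN(budget) FROM projects)

Execution result:
name | budget
Project Kappa | 30353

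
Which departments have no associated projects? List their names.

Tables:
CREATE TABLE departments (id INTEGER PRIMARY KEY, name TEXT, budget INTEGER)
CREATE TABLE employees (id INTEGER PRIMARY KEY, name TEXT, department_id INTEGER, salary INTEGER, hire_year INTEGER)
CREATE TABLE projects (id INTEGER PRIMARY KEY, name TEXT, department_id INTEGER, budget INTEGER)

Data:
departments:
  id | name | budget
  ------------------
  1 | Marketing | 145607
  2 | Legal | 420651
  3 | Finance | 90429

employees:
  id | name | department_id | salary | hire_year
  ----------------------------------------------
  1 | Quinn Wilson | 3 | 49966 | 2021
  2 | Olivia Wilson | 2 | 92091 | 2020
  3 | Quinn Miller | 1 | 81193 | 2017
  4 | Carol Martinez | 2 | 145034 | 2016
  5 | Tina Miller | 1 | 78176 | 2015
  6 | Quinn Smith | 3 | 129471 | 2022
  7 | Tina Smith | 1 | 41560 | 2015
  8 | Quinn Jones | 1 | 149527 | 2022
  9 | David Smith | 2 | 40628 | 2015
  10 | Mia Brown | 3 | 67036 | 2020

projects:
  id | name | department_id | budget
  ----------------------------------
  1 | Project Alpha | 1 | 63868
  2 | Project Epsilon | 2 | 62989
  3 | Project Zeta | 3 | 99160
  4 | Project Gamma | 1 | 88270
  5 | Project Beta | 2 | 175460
SELECT p.name FROM departments p LEFT JOIN projects c ON c.department_id = p.id WHERE c.id IS NULL

Execution result:
(no rows)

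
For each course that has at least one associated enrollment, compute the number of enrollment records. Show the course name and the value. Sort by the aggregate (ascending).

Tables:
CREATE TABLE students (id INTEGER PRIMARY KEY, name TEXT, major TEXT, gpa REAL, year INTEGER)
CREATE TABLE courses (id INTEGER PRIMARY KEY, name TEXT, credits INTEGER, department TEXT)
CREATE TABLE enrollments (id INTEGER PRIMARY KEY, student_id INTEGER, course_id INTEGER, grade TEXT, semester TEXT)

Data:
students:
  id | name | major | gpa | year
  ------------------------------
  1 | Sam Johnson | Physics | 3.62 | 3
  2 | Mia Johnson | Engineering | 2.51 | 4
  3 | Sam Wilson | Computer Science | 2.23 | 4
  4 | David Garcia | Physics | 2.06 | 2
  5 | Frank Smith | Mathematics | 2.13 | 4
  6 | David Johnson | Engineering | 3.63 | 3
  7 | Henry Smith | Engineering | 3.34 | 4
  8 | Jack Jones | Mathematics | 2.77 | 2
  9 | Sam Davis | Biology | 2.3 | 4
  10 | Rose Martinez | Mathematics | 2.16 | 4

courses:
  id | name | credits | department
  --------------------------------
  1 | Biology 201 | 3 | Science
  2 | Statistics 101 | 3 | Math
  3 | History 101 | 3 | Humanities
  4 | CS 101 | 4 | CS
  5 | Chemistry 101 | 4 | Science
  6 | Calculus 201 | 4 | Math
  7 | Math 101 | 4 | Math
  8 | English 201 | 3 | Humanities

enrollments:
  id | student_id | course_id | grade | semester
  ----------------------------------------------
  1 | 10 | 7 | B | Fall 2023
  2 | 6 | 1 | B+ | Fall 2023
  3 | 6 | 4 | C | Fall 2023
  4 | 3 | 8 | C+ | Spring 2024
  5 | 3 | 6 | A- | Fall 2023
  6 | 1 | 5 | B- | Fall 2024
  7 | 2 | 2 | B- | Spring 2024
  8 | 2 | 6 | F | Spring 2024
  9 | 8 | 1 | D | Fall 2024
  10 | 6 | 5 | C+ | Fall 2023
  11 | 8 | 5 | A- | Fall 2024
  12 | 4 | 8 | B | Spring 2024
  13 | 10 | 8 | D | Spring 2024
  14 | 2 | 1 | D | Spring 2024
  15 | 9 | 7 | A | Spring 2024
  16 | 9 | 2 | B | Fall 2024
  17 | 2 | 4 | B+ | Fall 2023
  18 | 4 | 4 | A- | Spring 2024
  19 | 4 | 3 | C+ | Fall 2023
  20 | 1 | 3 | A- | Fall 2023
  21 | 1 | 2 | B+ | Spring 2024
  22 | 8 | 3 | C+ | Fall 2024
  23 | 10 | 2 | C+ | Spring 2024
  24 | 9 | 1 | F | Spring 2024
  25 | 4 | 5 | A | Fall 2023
SELECT p.name, COUNT(*) AS n FROM enrollments c JOIN courses p ON c.course_id = p.id GROUP BY p.id, p.name ORDER BY n ASC

Execution result:
name | n
Calculus 201 | 2
Math 101 | 2
History 101 | 3
CS 101 | 3
English 201 | 3
Biology 201 | 4
Statistics 101 | 4
Chemistry 101 | 4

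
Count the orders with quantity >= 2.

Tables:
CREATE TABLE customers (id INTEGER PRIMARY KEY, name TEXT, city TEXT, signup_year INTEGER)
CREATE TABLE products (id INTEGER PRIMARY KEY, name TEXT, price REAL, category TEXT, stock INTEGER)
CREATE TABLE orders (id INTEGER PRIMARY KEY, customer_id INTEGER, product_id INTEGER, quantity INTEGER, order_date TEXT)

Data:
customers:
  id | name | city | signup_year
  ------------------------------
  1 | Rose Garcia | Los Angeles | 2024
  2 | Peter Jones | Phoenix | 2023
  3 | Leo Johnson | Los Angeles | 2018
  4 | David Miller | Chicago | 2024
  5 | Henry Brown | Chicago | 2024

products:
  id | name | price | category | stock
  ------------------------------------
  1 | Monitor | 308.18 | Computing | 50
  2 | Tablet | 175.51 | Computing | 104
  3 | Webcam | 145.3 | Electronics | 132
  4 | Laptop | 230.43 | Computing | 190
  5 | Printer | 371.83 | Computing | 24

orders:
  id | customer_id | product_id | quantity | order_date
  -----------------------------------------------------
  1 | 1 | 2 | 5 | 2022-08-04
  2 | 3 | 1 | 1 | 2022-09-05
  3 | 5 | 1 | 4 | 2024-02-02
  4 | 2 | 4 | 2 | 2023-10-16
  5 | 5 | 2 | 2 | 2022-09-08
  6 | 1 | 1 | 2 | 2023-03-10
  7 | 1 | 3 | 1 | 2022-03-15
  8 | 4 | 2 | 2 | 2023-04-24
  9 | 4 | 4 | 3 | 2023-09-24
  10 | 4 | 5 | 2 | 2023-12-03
SELECT COUNT(*) FROM orders WHERE quantity >= 2

Execution result:
8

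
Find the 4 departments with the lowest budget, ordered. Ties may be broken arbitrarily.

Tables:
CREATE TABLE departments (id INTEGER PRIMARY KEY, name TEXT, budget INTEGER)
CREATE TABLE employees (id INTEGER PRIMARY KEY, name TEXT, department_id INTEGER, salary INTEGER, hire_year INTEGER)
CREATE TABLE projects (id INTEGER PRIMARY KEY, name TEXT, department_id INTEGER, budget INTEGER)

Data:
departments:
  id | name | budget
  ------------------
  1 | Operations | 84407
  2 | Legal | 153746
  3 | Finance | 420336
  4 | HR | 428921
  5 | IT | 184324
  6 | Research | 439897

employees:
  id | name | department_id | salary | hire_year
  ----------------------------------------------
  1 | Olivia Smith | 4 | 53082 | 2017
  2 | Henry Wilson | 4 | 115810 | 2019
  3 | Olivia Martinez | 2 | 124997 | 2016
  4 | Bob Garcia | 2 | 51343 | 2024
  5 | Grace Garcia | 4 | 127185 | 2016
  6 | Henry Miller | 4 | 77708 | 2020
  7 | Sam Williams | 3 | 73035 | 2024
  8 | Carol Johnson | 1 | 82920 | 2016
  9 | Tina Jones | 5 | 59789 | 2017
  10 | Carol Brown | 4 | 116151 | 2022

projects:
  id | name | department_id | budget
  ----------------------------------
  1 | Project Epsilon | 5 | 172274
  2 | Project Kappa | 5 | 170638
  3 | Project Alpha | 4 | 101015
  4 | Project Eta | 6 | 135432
SELECT name, budget FROM departments ORDER BY budget ASC LIMIT 4

Execution result:
name | budget
Operations | 84407
Legal | 153746
IT | 184324
Finance | 420336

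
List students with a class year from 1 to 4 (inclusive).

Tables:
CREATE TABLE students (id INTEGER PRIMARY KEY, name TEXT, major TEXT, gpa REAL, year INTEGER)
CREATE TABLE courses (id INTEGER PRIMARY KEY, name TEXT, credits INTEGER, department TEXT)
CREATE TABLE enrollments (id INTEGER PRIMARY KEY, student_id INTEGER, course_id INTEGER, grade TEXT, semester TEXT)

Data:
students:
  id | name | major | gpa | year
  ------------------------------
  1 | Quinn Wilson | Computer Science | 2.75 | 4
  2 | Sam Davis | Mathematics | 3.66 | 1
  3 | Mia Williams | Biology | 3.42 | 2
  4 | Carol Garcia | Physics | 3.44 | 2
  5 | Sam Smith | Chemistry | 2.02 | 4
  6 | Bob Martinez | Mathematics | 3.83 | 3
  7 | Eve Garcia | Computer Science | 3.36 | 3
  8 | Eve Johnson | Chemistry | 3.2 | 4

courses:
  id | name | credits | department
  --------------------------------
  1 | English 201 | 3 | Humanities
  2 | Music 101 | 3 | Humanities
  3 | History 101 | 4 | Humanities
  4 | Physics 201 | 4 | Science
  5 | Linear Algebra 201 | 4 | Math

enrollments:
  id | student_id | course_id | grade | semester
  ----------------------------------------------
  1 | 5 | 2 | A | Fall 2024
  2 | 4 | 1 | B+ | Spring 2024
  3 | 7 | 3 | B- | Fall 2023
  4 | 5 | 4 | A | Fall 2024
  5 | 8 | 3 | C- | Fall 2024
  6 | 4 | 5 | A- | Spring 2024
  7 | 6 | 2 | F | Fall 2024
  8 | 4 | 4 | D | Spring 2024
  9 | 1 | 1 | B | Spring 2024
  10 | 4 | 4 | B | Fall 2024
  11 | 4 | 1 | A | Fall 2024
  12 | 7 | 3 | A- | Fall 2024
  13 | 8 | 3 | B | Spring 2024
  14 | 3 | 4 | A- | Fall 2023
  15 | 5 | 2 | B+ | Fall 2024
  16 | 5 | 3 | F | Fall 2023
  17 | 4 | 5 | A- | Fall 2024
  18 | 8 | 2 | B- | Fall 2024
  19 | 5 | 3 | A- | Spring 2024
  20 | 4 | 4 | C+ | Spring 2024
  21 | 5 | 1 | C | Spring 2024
SELECT name, year FROM students WHERE year BETWEEN 1 AND 4

Execution result:
name | year
Quinn Wilson | 4
Sam Davis | 1
Mia Williams | 2
Carol Garcia | 2
Sam Smith | 4
Bob Martinez | 3
Eve Garcia | 3
Eve Johnson | 4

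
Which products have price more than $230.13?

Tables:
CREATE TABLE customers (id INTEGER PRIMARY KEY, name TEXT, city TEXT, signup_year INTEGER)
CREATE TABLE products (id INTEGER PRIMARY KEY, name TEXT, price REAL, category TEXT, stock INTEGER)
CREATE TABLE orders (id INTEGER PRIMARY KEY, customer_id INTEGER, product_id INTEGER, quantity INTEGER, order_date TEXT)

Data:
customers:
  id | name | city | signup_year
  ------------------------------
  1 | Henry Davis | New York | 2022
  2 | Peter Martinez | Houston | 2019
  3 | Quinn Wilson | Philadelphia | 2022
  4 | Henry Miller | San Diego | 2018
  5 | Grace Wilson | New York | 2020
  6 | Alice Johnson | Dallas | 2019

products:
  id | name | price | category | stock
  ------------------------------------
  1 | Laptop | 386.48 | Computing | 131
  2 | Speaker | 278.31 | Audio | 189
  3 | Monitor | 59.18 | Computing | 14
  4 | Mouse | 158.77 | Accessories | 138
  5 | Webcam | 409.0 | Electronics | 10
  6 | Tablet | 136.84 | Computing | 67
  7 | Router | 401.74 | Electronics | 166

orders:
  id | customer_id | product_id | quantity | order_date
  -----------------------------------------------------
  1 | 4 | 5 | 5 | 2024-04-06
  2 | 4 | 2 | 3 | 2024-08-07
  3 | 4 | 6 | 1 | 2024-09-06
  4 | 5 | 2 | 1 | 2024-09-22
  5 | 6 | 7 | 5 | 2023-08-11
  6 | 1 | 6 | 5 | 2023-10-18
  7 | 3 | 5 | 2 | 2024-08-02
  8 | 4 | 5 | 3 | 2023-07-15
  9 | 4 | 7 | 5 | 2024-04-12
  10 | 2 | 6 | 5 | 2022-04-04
SELECT name, price FROM products WHERE price > 230.13

Execution result:
name | price
Laptop | 386.48
Speaker | 278.31
Webcam | 409.00
Router | 401.74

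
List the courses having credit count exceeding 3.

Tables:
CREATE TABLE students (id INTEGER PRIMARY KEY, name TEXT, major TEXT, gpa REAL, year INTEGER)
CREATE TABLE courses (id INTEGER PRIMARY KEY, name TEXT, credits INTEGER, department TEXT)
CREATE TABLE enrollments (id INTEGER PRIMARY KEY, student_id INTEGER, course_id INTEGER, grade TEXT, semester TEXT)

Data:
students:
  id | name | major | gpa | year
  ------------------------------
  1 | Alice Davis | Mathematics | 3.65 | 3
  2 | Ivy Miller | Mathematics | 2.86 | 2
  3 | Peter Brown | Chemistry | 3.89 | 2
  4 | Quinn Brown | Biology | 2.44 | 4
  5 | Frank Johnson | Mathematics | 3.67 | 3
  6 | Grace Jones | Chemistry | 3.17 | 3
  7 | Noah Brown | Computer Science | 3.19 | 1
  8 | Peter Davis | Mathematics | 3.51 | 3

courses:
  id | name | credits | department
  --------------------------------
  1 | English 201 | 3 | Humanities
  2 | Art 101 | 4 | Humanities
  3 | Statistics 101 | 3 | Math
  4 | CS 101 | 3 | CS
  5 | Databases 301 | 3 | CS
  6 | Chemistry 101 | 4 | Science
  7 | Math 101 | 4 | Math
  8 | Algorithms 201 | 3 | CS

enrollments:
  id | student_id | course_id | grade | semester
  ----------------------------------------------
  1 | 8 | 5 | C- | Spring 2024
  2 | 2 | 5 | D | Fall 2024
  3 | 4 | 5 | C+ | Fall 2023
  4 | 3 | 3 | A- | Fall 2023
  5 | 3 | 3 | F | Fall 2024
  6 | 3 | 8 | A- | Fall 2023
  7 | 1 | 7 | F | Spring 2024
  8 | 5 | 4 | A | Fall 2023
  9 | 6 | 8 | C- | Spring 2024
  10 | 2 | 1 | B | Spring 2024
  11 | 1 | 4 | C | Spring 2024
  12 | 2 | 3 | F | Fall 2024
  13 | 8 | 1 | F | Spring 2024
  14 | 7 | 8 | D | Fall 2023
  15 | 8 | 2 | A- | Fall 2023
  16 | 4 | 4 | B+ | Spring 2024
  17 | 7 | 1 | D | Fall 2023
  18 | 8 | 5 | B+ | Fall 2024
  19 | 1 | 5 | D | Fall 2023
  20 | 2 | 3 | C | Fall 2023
SELECT name, credits FROM courses WHERE credits > 3

Execution result:
name | credits
Art 101 | 4
Chemistry 101 | 4
Math 101 | 4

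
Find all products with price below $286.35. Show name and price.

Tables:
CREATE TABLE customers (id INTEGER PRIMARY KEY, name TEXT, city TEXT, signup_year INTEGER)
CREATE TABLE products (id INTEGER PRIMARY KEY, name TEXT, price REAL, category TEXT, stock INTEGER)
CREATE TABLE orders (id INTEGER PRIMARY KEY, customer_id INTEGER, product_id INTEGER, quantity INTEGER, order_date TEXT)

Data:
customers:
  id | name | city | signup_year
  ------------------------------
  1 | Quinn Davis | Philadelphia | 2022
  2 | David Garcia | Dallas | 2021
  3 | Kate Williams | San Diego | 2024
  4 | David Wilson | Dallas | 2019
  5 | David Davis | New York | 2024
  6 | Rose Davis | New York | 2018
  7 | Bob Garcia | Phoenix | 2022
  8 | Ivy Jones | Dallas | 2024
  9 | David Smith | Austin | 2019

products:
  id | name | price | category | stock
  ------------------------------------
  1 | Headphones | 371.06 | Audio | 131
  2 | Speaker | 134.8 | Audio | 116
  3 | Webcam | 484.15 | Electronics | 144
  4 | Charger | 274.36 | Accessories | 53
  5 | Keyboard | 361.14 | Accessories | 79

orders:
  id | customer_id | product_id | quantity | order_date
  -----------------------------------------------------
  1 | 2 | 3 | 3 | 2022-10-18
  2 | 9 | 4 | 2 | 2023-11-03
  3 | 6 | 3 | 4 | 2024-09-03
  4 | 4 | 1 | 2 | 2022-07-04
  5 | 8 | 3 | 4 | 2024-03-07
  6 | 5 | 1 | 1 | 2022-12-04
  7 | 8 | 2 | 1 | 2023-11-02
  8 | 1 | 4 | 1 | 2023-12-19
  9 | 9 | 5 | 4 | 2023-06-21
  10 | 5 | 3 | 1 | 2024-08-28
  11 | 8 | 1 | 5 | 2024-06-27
SELECT name, price FROM products WHERE price < 286.35

Execution result:
name | price
Speaker | 134.80
Charger | 274.36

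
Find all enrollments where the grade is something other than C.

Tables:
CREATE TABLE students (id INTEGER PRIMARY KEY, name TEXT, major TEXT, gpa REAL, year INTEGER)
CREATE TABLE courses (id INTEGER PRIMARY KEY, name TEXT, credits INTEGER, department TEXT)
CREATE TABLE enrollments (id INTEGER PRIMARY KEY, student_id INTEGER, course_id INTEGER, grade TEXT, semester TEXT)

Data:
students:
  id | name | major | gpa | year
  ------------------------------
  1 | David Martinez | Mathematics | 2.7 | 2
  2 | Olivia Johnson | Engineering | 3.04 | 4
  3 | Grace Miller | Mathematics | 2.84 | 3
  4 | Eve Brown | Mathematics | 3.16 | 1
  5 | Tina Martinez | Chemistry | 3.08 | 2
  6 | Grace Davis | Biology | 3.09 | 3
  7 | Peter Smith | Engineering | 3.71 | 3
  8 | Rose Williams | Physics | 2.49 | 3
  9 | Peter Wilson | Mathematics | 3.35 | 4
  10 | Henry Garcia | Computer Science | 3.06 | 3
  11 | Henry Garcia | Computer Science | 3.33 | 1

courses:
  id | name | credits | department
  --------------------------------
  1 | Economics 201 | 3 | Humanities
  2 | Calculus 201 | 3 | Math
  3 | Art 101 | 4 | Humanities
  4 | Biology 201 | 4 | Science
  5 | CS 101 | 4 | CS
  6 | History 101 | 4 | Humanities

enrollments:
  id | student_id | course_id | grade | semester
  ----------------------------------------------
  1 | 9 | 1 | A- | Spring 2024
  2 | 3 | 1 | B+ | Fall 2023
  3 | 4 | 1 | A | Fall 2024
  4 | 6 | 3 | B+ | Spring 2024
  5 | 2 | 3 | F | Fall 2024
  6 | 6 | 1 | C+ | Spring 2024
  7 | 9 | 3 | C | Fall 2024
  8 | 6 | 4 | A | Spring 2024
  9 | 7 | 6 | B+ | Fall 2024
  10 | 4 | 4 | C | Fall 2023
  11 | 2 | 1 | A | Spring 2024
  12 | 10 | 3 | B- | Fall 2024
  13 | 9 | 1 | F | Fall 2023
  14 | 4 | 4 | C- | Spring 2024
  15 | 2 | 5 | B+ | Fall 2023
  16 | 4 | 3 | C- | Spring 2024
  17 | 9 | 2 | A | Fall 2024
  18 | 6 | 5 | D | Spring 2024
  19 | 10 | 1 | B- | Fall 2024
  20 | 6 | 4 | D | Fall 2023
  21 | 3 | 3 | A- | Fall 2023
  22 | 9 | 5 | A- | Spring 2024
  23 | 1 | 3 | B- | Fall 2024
SELECT id, grade FROM enrollments WHERE grade <> 'C'

Execution result:
id | grade
1 | A-
2 | B+
3 | A
4 | B+
5 | F
6 | C+
8 | A
9 | B+
11 | A
12 | B-
13 | F
14 | C-
15 | B+
16 | C-
17 | A
18 | D
19 | B-
20 | D
21 | A-
22 | A-
23 | B-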